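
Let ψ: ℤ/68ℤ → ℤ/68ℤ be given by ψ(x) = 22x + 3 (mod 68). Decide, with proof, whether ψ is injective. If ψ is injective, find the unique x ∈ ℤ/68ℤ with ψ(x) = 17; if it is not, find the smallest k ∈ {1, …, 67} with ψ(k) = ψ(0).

34

We have gcd(22, 68) = 2 > 1. Taking u = 0 and v = 34: ψ(0) = 3 and ψ(34) = 22·34 + 3 = 751 ≡ 3 (mod 68).
So ψ(0) = ψ(34) while 0 ≠ 34, hence ψ is not injective.
Since ψ is not injective, we find the least positive k with ψ(k) = ψ(0): this means 22k ≡ 0 (mod 68), i.e. 68 ∣ 22k. Since gcd(22, 68) = 2, dividing through by 2 this holds exactly when 34 ∣ 11k, and as gcd(11, 34) = 1, exactly when 34 ∣ k.
The smallest positive such k is 34.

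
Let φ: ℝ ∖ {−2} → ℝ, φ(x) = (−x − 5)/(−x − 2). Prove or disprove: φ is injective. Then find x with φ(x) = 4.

Suppose φ(u) = φ(v). Cross-multiplying: (−u − 5)(−v − 2) = (−v − 5)(−u − 2).
Expanding both sides and cancelling the symmetric terms leaves −3·(u − v) = 0. Since −3 ≠ 0, u = v. Hence φ is injective.
Solving φ(x) = 4: cross-multiplying gives −x − 5 = 4(−x − 2), which rearranges to 3x = −3, so x = −1.

-1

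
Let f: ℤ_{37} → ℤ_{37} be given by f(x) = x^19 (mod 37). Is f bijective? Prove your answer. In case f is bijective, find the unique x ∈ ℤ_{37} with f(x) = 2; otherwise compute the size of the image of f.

35

Since 37 is prime, the nonzero elements of ℤ_{37} form a cyclic group of order 36.
As gcd(19, 36) = 1, raising to the 19th power is a bijection on this group: if u^19 ≡ v^19 then (uv^{−1})^19 = 1, and the only element of order dividing gcd(19, 36) = 1 is 1, so u = v.
With f(0) = 0 this makes f injective on all of ℤ_{37}, hence bijective (finite equal-size domain and codomain). In particular f is bijective.
Since f is bijective, we find the preimage of 2. The inverse of x ↦ x^19 on (ℤ_{37})^× is x ↦ x^19, because 19·19 = 361 = 10·36 + 1 ≡ 1 (mod 36) and x^{36} = 1 for x ≠ 0 (Fermat). So f⁻¹(2) = 2^19 mod 37.
Repeated squaring mod 37: 2^1 ≡ 2, 2^2 ≡ 2² = 4, 2^4 ≡ 4² = 16, 2^8 ≡ 16² = 256 ≡ 34, 2^16 ≡ 34² = 1156 ≡ 9. Since 19 = 16 + 2 + 1, 2^19 ≡ 9·4·2: 9·4 = 36, then 36·2 = 72 ≡ 35. So 2^19 ≡ 35 (mod 37).
Hence f⁻¹(2) = 35.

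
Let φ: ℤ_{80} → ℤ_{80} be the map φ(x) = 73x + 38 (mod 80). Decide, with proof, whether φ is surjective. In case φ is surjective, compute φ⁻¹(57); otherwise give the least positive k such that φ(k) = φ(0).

43

Since gcd(73, 80) = 1, 73 is invertible modulo 80. Euclid's algorithm: 80 = 1·73 + 7, 73 = 10·7 + 3, 7 = 2·3 + 1; back-substituting gives 1 = 57·73 − 52·80, so 73⁻¹ ≡ 57 (mod 80).
For any y ∈ ℤ_{80}, x = 57(y − 38) mod 80 satisfies φ(x) = 73·57(y − 38) + 38 ≡ y (since 73·57 ≡ 1 mod 80). So every y has a preimage.
Therefore φ is surjective.
Since φ is surjective, we compute φ⁻¹(57): solve 73x + 38 ≡ 57 (mod 80), i.e. 73x ≡ 19 (mod 80).
Multiplying by 73⁻¹ = 57 gives x ≡ 57·19 = 1083 = 13·80 + 43 ≡ 43 (mod 80).
Check: φ(43) = 73·43 + 38 = 3177 = 39·80 + 57 ≡ 57 (mod 80).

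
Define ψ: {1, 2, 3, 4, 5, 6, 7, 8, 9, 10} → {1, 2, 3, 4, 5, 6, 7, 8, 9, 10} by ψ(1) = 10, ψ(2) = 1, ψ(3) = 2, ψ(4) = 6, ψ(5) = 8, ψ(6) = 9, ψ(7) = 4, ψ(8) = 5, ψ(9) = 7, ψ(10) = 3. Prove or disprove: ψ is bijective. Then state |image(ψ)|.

10

The values 10, 1, 2, 6, 8, 9, 4, 5, 7, 3 are a permutation of {1, 2, 3, 4, 5, 6, 7, 8, 9, 10}: each element appears exactly once.
So ψ is injective and surjective, hence bijective.
The image of ψ is {1, 2, 3, 4, 5, 6, 7, 8, 9, 10}, which has 10 elements.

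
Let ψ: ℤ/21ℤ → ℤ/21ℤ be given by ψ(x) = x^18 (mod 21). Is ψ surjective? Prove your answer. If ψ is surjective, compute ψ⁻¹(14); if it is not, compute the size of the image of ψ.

4

ψ(1) = 1^18 = 1.
ψ(2): Repeated squaring mod 21: 2^1 ≡ 2, 2^2 ≡ 2² = 4, 2^4 ≡ 4² = 16, 2^8 ≡ 16² = 256 ≡ 4, 2^16 ≡ 4² = 16. Since 18 = 16 + 2, 2^18 ≡ 16·4: 16·4 = 64 ≡ 1. So 2^18 ≡ 1 (mod 21).
So ψ(1) = ψ(2) = 1 while 1 ≠ 2, hence ψ is not injective.
A non-injective map from the 21-element set ℤ/21ℤ to itself takes at most 20 distinct values, so it cannot be surjective. So ψ is not surjective.
Since ψ is not surjective, we determine |image(ψ)|. Computing x^18 mod 21 for each x (by repeated squaring, reducing mod 21 at every step), the values ψ(0), ψ(1), …, ψ(20) are: 0, 1, 1, 15, 1, 1, 15, 7, 1, 15, 1, 1, 15, 1, 7, 15, 1, 1, 15, 1, 1.
The distinct values are {0, 1, 7, 15}; there are 4 of them.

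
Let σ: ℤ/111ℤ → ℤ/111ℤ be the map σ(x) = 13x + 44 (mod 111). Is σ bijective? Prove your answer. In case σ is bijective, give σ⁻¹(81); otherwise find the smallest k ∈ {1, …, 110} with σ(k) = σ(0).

By definition, σ is injective when σ(s) = σ(t) forces s = t.
If σ(s) = σ(t), then 13s ≡ 13t (mod 111). Because gcd(13, 111) = 1, we may cancel 13 to get s ≡ t (mod 111).
We now compute 13⁻¹ mod 111 explicitly. Euclid's algorithm: 111 = 8·13 + 7, 13 = 1·7 + 6, 7 = 1·6 + 1; back-substituting gives 1 = 94·13 − 11·111, so 13⁻¹ ≡ 94 (mod 111).
For any y ∈ ℤ/111ℤ, x = 94(y − 44) mod 111 satisfies σ(x) = 13·94(y − 44) + 44 ≡ y (since 13·94 ≡ 1 mod 111). So every y has a preimage.
So σ is bijective.
Since σ is bijective, we find σ⁻¹(81): we need 13x ≡ 81 − 44 ≡ 37 (mod 111). Using 13⁻¹ = 94: x ≡ 94·37 = 3478 = 31·111 + 37, so x = 37.
Check: σ(37) = 13·37 + 44 = 525 = 4·111 + 81 ≡ 81 (mod 111).

37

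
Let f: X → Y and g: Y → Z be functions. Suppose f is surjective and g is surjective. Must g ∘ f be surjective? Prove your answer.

surjective

Let c ∈ Z. Since g is surjective, there is b ∈ Y with g(b) = c. Since f is surjective, there is a ∈ X with f(a) = b.
Then (g ∘ f)(a) = g(b) = c. Therefore g ∘ f is surjective.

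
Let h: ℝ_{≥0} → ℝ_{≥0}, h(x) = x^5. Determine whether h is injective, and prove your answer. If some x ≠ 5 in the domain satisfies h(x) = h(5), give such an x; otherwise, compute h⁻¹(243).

On ℝ_{≥0}, x ↦ x^5 is strictly increasing, so h(a) = h(b) forces a = b. Therefore h is injective.
Since x ↦ x^5 is strictly increasing on ℝ_{≥0}, it is injective there, so no x ≠ 5 in the domain has h(x) = h(5). We therefore compute h⁻¹(243) = 243^{1/5} = 3 (indeed 3^5 = 243).

3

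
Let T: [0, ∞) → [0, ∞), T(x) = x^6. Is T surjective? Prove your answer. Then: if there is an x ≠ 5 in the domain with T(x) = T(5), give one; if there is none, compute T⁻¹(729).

For any y ∈ [0, ∞), x = y^{1/6} ∈ [0, ∞) gives T(x) = y, so T is surjective.
Since x ↦ x^6 is strictly increasing on [0, ∞), it is injective there, so no x ≠ 5 in the domain has T(x) = T(5). We therefore compute T⁻¹(729) = 729^{1/6} = 3 (indeed 3^6 = 729).

3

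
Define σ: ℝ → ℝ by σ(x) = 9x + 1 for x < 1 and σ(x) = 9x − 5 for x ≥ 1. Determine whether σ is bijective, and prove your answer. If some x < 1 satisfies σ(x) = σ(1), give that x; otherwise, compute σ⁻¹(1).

Both pieces are strictly increasing (slopes 9 and 9), so each is injective on its own interval.
The left piece maps (−∞, 1) onto (−∞, 10); the right piece maps [1, ∞) onto [4, ∞).
These images overlap. In particular σ(1) = 4 (right piece), and solving 9x + 1 = 4 on the left piece gives x = 1/3 < 1.
So σ(1/3) = σ(1) with 1/3 ≠ 1, and σ is not injective, hence not bijective. This x = 1/3 is the requested value below 1.

1/3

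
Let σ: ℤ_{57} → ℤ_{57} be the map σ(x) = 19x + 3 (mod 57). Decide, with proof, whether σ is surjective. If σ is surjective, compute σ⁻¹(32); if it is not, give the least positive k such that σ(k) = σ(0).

3

Recall that surjectivity means every element of the codomain has a preimage under σ.
Since gcd(19, 57) = 19, we have 19x ≡ 0 (mod 19) for all x, so σ(x) ≡ 3 (mod 19).
But 0 ≢ 3 (mod 19), so 0 ∈ ℤ_{57} has no preimage. So σ is not surjective.
Since σ is not surjective, we find the least positive k with σ(k) = σ(0): this means 19k ≡ 0 (mod 57), i.e. 57 ∣ 19k. Since gcd(19, 57) = 19, dividing through by 19 this holds exactly when 3 ∣ k.
The smallest positive such k is 3.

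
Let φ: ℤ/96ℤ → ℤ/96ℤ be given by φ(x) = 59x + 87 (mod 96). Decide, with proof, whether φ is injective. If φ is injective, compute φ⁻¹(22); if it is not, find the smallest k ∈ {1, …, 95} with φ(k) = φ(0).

77

Suppose φ(u) = φ(v) in ℤ/96ℤ. Then 59u + 87 ≡ 59v + 87 (mod 96), therefore 59(u − v) ≡ 0 (mod 96).
Since gcd(59, 96) = 1, 59 is invertible modulo 96, so u − v ≡ 0 (mod 96), i.e. u = v.
So φ is injective.
We now compute 59⁻¹ mod 96 explicitly. Euclid's algorithm: 96 = 1·59 + 37, 59 = 1·37 + 22, 37 = 1·22 + 15, 22 = 1·15 + 7, 15 = 2·7 + 1; back-substituting gives 1 = 83·59 − 51·96, so 59⁻¹ ≡ 83 (mod 96).
Since φ is injective, we compute φ⁻¹(22): solve 59x + 87 ≡ 22 (mod 96), i.e. 59x ≡ 31 (mod 96).
Multiplying by 59⁻¹ = 83 gives x ≡ 83·31 = 2573 = 26·96 + 77 ≡ 77 (mod 96).
Check: φ(77) = 59·77 + 87 = 4630 = 48·96 + 22 ≡ 22 (mod 96).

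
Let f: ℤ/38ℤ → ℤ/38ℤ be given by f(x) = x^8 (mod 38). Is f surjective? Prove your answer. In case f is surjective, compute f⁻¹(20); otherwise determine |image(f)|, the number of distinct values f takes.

f(18): Repeated squaring mod 38: 18^1 ≡ 18, 18^2 ≡ 18² = 324 ≡ 20, 18^4 ≡ 20² = 400 ≡ 20, 18^8 ≡ 20² = 400 ≡ 20. So 18^8 ≡ 20 (mod 38).
f(20): Repeated squaring mod 38: 20^1 ≡ 20, 20^2 ≡ 20² = 400 ≡ 20, 20^4 ≡ 20² = 400 ≡ 20, 20^8 ≡ 20² = 400 ≡ 20. So 20^8 ≡ 20 (mod 38).
So f(18) = f(20) = 20 while 18 ≠ 20, hence f is not injective.
A non-injective map from the 38-element set ℤ/38ℤ to itself takes at most 37 distinct values, so it cannot be surjective. So f is not surjective.
Since f is not surjective, we determine |image(f)|. Computing x^8 mod 38 for each x (by repeated squaring, reducing mod 38 at every step), the values f(0), f(1), …, f(37) are: 0, 1, 28, 25, 24, 23, 16, 11, 26, 17, 36, 7, 30, 35, 4, 5, 6, 9, 20, 19, 20, 9, 6, 5, 4, 35, 30, 7, 36, 17, 26, 11, 16, 23, 24, 25, 28, 1.
The distinct values are {0, 1, 4, 5, 6, 7, 9, 11, 16, 17, 19, 20, 23, 24, 25, 26, 28, 30, 35, 36}; there are 20 of them.

20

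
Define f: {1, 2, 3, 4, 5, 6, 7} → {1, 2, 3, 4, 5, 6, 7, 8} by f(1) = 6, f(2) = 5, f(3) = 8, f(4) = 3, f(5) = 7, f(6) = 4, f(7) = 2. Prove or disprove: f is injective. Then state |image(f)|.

The values f(1), …, f(7) are 6, 5, 8, 3, 7, 4, 2 — all distinct.
So f(s) = f(t) only when s = t, and f is injective.
The image of f is {2, 3, 4, 5, 6, 7, 8}, which has 7 elements.

7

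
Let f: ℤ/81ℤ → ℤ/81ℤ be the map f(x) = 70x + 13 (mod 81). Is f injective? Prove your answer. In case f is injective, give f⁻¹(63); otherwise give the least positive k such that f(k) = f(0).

47

Recall: f is injective when f(s) = f(t) forces s = t.
Suppose f(s) = f(t) in ℤ/81ℤ. Then 70s + 13 ≡ 70t + 13 (mod 81), therefore 70(s − t) ≡ 0 (mod 81).
Since gcd(70, 81) = 1, 70 is invertible modulo 81, therefore s − t ≡ 0 (mod 81), i.e. s = t.
So f is injective.
We now compute 70⁻¹ mod 81 explicitly. Euclid's algorithm: 81 = 1·70 + 11, 70 = 6·11 + 4, 11 = 2·4 + 3, 4 = 1·3 + 1; back-substituting gives 1 = 22·70 − 19·81, so 70⁻¹ ≡ 22 (mod 81).
Since f is injective, we compute f⁻¹(63): solve 70x + 13 ≡ 63 (mod 81), i.e. 70x ≡ 50 (mod 81).
Multiplying by 70⁻¹ = 22 gives x ≡ 22·50 = 1100 = 13·81 + 47 ≡ 47 (mod 81).
Check: f(47) = 70·47 + 13 = 3303 = 40·81 + 63 ≡ 63 (mod 81).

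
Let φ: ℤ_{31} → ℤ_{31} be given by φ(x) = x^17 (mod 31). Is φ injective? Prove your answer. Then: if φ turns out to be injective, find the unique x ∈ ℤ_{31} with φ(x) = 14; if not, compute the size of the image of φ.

Since 31 is prime, the nonzero elements of ℤ_{31} form a cyclic group of order 30.
As gcd(17, 30) = 1, raising to the 17th power is a bijection on this group: if x_1^17 ≡ x_2^17 then (x_1x_2^{−1})^17 = 1, and the only element of order dividing gcd(17, 30) = 1 is 1, so x_1 = x_2.
With φ(0) = 0 this makes φ injective on all of ℤ_{31}, hence bijective (finite equal-size domain and codomain). In particular φ is injective.
Since φ is injective, we find the preimage of 14. The inverse of x ↦ x^17 on (ℤ_{31})^× is x ↦ x^23, because 17·23 = 391 = 13·30 + 1 ≡ 1 (mod 30) and x^{30} = 1 for x ≠ 0 (Fermat). So φ⁻¹(14) = 14^23 mod 31.
Repeated squaring mod 31: 14^1 ≡ 14, 14^2 ≡ 14² = 196 ≡ 10, 14^4 ≡ 10² = 100 ≡ 7, 14^8 ≡ 7² = 49 ≡ 18, 14^16 ≡ 18² = 324 ≡ 14. Since 23 = 16 + 4 + 2 + 1, 14^23 ≡ 14·7·10·14: 14·7 = 98 ≡ 5, then 5·10 = 50 ≡ 19, then 19·14 = 266 ≡ 18. So 14^23 ≡ 18 (mod 31).
Hence φ⁻¹(14) = 18.

18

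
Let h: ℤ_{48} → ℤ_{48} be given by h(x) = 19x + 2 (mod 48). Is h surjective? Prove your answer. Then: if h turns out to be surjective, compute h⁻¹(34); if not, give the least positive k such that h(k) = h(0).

Since gcd(19, 48) = 1, 19 is invertible modulo 48. Euclid's algorithm: 48 = 2·19 + 10, 19 = 1·10 + 9, 10 = 1·9 + 1; back-substituting gives 1 = 43·19 − 17·48, so 19⁻¹ ≡ 43 (mod 48).
Then y ↦ 43(y − 2) is a two-sided inverse to h, so every y ∈ ℤ_{48} has a preimage.
Hence h is surjective.
Since h is surjective, we compute h⁻¹(34): solve 19x + 2 ≡ 34 (mod 48), i.e. 19x ≡ 32 (mod 48).
Multiplying by 19⁻¹ = 43 gives x ≡ 43·32 = 1376 = 28·48 + 32 ≡ 32 (mod 48).
Check: h(32) = 19·32 + 2 = 610 = 12·48 + 34 ≡ 34 (mod 48).

32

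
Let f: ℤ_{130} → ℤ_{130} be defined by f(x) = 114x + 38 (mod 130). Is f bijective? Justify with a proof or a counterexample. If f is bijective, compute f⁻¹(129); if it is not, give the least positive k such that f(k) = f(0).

We have gcd(114, 130) = 2 > 1. Taking a = 0 and b = 65: f(0) = 38 and f(65) = 114·65 + 38 = 7448 ≡ 38 (mod 130).
So f(0) = f(65) while 0 ≠ 65, so f is not injective, hence not bijective.
Since f is not bijective, we find the least positive k with f(k) = f(0): this means 114k ≡ 0 (mod 130), i.e. 130 ∣ 114k. Since gcd(114, 130) = 2, dividing through by 2 this holds exactly when 65 ∣ 57k, and as gcd(57, 65) = 1, exactly when 65 ∣ k.
The smallest positive such k is 65.

65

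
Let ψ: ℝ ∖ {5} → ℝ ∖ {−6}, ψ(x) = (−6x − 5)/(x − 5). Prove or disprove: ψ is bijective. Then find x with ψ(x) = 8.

Suppose ψ(x_1) = ψ(x_2). Cross-multiplying: (−6x_1 − 5)(x_2 − 5) = (−6x_2 − 5)(x_1 − 5).
Expanding both sides and cancelling the symmetric terms leaves 35·(x_1 − x_2) = 0. Since 35 ≠ 0, x_1 = x_2. Thus ψ is injective.
For any y ≠ −6, solving y(x − 5) = −6x − 5 for x gives a well-defined x ≠ 5. So ψ is surjective.
Thus ψ is bijective.
Solving ψ(x) = 8: cross-multiplying gives −6x − 5 = 8(x − 5), which rearranges to −14x = −35, so x = 5/2.

5/2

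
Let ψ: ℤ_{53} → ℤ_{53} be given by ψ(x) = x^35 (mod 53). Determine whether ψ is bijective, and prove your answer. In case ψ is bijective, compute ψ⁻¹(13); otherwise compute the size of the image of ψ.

Since 53 is prime, the nonzero elements of ℤ_{53} form a cyclic group of order 52.
As gcd(35, 52) = 1, raising to the 35th power is a bijection on this group: if a^35 ≡ b^35 then (ab^{−1})^35 = 1, and the only element of order dividing gcd(35, 52) = 1 is 1, so a = b.
With ψ(0) = 0 this makes ψ injective on all of ℤ_{53}, hence bijective (finite equal-size domain and codomain). In particular ψ is bijective.
Since ψ is bijective, we find the preimage of 13. The inverse of x ↦ x^35 on (ℤ_{53})^× is x ↦ x^3, because 35·3 = 105 = 2·52 + 1 ≡ 1 (mod 52) and x^{52} = 1 for x ≠ 0 (Fermat). So ψ⁻¹(13) = 13^3 mod 53.
Repeated squaring mod 53: 13^1 ≡ 13, 13^2 ≡ 13² = 169 ≡ 10. Since 3 = 2 + 1, 13^3 ≡ 10·13: 10·13 = 130 ≡ 24. So 13^3 ≡ 24 (mod 53).
Hence ψ⁻¹(13) = 24.

24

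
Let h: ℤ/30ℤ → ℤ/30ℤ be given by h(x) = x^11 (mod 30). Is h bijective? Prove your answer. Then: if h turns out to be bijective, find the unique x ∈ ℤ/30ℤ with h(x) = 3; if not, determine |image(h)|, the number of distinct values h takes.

27

Computing x^11 mod 30 for each x (by repeated squaring, reducing mod 30 at every step), the values h(0), h(1), …, h(29) are: 0, 1, 8, 27, 4, 5, 6, 13, 2, 9, 10, 11, 18, 7, 14, 15, 16, 23, 12, 19, 20, 21, 28, 17, 24, 25, 26, 3, 22, 29.
Every element of ℤ/30ℤ appears exactly once in this list, so h is a bijection, and in particular bijective.
Since h is bijective, we read off the preimage of 3 from the same table: h(27) = 3, so h⁻¹(3) = 27.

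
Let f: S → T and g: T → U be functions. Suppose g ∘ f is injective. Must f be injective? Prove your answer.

Suppose f(s) = f(t). Applying g: (g ∘ f)(s) = (g ∘ f)(t). Since g ∘ f is injective, s = t. Thus f is injective.

injective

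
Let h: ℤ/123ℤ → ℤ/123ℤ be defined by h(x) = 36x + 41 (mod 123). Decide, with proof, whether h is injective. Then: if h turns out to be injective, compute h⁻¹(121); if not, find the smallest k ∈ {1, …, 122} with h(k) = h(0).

41

By definition, h is injective when h(u) = h(v) forces u = v.
We have gcd(36, 123) = 3 > 1. Taking u = 0 and v = 41: h(0) = 41 and h(41) = 36·41 + 41 = 1517 ≡ 41 (mod 123).
So h(0) = h(41) while 0 ≠ 41, hence h is not injective.
Since h is not injective, we find the least positive k with h(k) = h(0): this means 36k ≡ 0 (mod 123), i.e. 123 ∣ 36k. Since gcd(36, 123) = 3, dividing through by 3 this holds exactly when 41 ∣ 12k, and as gcd(12, 41) = 1, exactly when 41 ∣ k.
The smallest positive such k is 41.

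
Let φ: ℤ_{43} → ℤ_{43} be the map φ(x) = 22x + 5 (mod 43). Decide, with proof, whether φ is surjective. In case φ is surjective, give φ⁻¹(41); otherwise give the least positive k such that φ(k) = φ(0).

Since gcd(22, 43) = 1, 22 is invertible modulo 43. Euclid's algorithm: 43 = 1·22 + 21, 22 = 1·21 + 1; back-substituting gives 1 = 2·22 − 1·43, so 22⁻¹ ≡ 2 (mod 43).
Then y ↦ 2(y − 5) is a two-sided inverse to φ, so every y ∈ ℤ_{43} has a preimage.
Thus φ is surjective.
Since φ is surjective, we compute φ⁻¹(41): solve 22x + 5 ≡ 41 (mod 43), i.e. 22x ≡ 36 (mod 43).
Multiplying by 22⁻¹ = 2 gives x ≡ 2·36 = 72 = 1·43 + 29 ≡ 29 (mod 43).
Check: φ(29) = 22·29 + 5 = 643 = 14·43 + 41 ≡ 41 (mod 43).

29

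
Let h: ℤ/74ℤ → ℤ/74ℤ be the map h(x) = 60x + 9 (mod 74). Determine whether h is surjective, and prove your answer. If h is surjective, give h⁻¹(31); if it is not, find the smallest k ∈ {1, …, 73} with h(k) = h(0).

37

Recall that h is surjective if every y in the codomain equals h(x) for some x in the domain.
Since gcd(60, 74) = 2, we have 60x ≡ 0 (mod 2) for all x, so h(x) ≡ 1 (mod 2).
But 0 ≢ 1 (mod 2), so 0 ∈ ℤ/74ℤ has no preimage. So h is not surjective.
Since h is not surjective, we find the least positive k with h(k) = h(0): this means 60k ≡ 0 (mod 74), i.e. 74 ∣ 60k. Since gcd(60, 74) = 2, dividing through by 2 this holds exactly when 37 ∣ 30k, and as gcd(30, 37) = 1, exactly when 37 ∣ k.
The smallest positive such k is 37.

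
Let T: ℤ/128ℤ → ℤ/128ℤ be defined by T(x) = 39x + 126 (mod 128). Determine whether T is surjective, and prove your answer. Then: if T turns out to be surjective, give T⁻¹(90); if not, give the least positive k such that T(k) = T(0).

68

Since gcd(39, 128) = 1, 39 is invertible modulo 128. Euclid's algorithm: 128 = 3·39 + 11, 39 = 3·11 + 6, 11 = 1·6 + 5, 6 = 1·5 + 1; back-substituting gives 1 = 23·39 − 7·128, so 39⁻¹ ≡ 23 (mod 128).
For any y ∈ ℤ/128ℤ, x = 23(y − 126) mod 128 satisfies T(x) = 39·23(y − 126) + 126 ≡ y (since 39·23 ≡ 1 mod 128). So every y has a preimage.
Hence T is surjective.
Since T is surjective, we find T⁻¹(90): we need 39x ≡ 90 − 126 ≡ 92 (mod 128). Using 39⁻¹ = 23: x ≡ 23·92 = 2116 = 16·128 + 68, so x = 68.
Check: T(68) = 39·68 + 126 = 2778 = 21·128 + 90 ≡ 90 (mod 128).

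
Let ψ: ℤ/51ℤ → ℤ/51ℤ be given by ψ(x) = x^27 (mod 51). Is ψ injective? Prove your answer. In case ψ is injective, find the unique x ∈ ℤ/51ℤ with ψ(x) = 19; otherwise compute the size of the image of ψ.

25

Computing x^27 mod 51 for each x (by repeated squaring, reducing mod 51 at every step), the values ψ(0), ψ(1), …, ψ(50) are: 0, 1, 8, 24, 13, 11, 39, 31, 2, 15, 37, 29, 6, 4, 44, 9, 16, 17, 18, 25, 41, 30, 28, 5, 48, 19, 32, 3, 46, 23, 21, 10, 26, 33, 34, 35, 42, 7, 47, 45, 22, 14, 36, 49, 20, 12, 40, 38, 27, 43, 50.
Every element of ℤ/51ℤ appears exactly once in this list, so ψ is a bijection, and in particular injective.
Since ψ is injective, we read off the preimage of 19 from the same table: ψ(25) = 19, so ψ⁻¹(19) = 25.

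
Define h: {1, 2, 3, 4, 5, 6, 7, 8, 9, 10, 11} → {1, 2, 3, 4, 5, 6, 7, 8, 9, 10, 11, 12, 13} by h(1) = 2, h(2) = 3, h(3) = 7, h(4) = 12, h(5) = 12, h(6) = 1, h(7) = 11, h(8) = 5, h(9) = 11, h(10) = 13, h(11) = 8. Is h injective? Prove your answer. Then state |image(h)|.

9

h(4) = 12 = h(5) with 4 ≠ 5, so h is not injective.
The image of h is {1, 2, 3, 5, 7, 8, 11, 12, 13}, which has 9 elements.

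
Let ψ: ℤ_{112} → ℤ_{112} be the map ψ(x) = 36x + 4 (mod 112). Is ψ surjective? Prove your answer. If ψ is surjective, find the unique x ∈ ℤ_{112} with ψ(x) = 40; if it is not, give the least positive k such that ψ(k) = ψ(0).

28

Since gcd(36, 112) = 4, we have 36x ≡ 0 (mod 4) for all x, so ψ(x) ≡ 0 (mod 4).
But 1 ≢ 0 (mod 4), so 1 ∈ ℤ_{112} has no preimage. Hence ψ is not surjective.
Since ψ is not surjective, we find the least positive k with ψ(k) = ψ(0): this means 36k ≡ 0 (mod 112), i.e. 112 ∣ 36k. Since gcd(36, 112) = 4, dividing through by 4 this holds exactly when 28 ∣ 9k, and as gcd(9, 28) = 1, exactly when 28 ∣ k.
The smallest positive such k is 28.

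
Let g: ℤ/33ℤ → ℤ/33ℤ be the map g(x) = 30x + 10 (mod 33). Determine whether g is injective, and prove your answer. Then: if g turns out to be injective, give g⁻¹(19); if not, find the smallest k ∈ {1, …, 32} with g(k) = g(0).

11

Recall: g is injective if g(s) = g(t) implies s = t.
We have gcd(30, 33) = 3 > 1. Taking s = 0 and t = 11: g(0) = 10 and g(11) = 30·11 + 10 = 340 ≡ 10 (mod 33).
So g(0) = g(11) while 0 ≠ 11, hence g is not injective.
Since g is not injective, we find the least positive k with g(k) = g(0): this means 30k ≡ 0 (mod 33), i.e. 33 ∣ 30k. Since gcd(30, 33) = 3, dividing through by 3 this holds exactly when 11 ∣ 10k, and as gcd(10, 11) = 1, exactly when 11 ∣ k.
The smallest positive such k is 11.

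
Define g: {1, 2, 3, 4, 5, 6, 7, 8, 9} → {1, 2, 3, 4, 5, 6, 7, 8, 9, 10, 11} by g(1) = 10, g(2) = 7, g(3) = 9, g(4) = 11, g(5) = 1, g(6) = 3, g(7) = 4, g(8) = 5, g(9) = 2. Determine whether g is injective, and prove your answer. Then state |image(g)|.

The values g(1), …, g(9) are 10, 7, 9, 11, 1, 3, 4, 5, 2 — all distinct.
So g(u) = g(v) only when u = v, and g is injective.
The image of g is {1, 2, 3, 4, 5, 7, 9, 10, 11}, which has 9 elements.

9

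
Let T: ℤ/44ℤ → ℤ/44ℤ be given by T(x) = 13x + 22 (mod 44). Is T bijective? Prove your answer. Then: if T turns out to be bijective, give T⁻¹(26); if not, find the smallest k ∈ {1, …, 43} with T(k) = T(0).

Suppose T(x_1) = T(x_2) in ℤ/44ℤ. Then 13x_1 + 22 ≡ 13x_2 + 22 (mod 44), therefore 13(x_1 − x_2) ≡ 0 (mod 44).
Since gcd(13, 44) = 1, 13 is invertible modulo 44, hence x_1 − x_2 ≡ 0 (mod 44), i.e. x_1 = x_2.
We now compute 13⁻¹ mod 44 explicitly. Euclid's algorithm: 44 = 3·13 + 5, 13 = 2·5 + 3, 5 = 1·3 + 2, 3 = 1·2 + 1; back-substituting gives 1 = 17·13 − 5·44, so 13⁻¹ ≡ 17 (mod 44).
Then y ↦ 17(y − 22) is a two-sided inverse to T, so every y ∈ ℤ/44ℤ has a preimage.
Therefore T is bijective.
Since T is bijective, we compute T⁻¹(26): solve 13x + 22 ≡ 26 (mod 44), i.e. 13x ≡ 4 (mod 44).
Multiplying by 13⁻¹ = 17 gives x ≡ 17·4 = 68 = 1·44 + 24 ≡ 24 (mod 44).
Check: T(24) = 13·24 + 22 = 334 = 7·44 + 26 ≡ 26 (mod 44).

24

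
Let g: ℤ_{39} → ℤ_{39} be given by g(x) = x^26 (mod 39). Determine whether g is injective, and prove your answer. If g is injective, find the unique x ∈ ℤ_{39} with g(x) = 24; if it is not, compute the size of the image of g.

g(5): Repeated squaring mod 39: 5^1 ≡ 5, 5^2 ≡ 5² = 25, 5^4 ≡ 25² = 625 ≡ 1, 5^8 ≡ 1² = 1, 5^16 ≡ 1² = 1. Since 26 = 16 + 8 + 2, 5^26 ≡ 1·1·25: 1·1 = 1, then 1·25 = 25. So 5^26 ≡ 25 (mod 39).
g(8): Repeated squaring mod 39: 8^1 ≡ 8, 8^2 ≡ 8² = 64 ≡ 25, 8^4 ≡ 25² = 625 ≡ 1, 8^8 ≡ 1² = 1, 8^16 ≡ 1² = 1. Since 26 = 16 + 8 + 2, 8^26 ≡ 1·1·25: 1·1 = 1, then 1·25 = 25. So 8^26 ≡ 25 (mod 39).
So g(5) = g(8) = 25 while 5 ≠ 8, therefore g is not injective.
Since g is not injective, we determine |image(g)|. Computing x^26 mod 39 for each x (by repeated squaring, reducing mod 39 at every step), the values g(0), g(1), …, g(38) are: 0, 1, 4, 9, 16, 25, 36, 10, 25, 3, 22, 4, 27, 13, 1, 30, 22, 16, 12, 10, 10, 12, 16, 22, 30, 1, 13, 27, 4, 22, 3, 25, 10, 36, 25, 16, 9, 4, 1.
The distinct values are {0, 1, 3, 4, 9, 10, 12, 13, 16, 22, 25, 27, 30, 36}; there are 14 of them.

14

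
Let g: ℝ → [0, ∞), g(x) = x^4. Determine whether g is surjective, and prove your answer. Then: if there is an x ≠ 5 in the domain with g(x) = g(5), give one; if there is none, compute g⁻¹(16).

For any y ∈ [0, ∞), x = y^{1/4} ∈ ℝ satisfies x^4 = y, so g is surjective.
For the follow-up, such an x exists: taking x = −5 ∈ ℝ gives g(−5) = 625 = g(5) with −5 ≠ 5.

-5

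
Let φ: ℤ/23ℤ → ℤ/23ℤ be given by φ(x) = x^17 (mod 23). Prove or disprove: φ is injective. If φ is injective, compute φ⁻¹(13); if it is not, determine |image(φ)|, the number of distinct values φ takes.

8

Since 23 is prime, the nonzero elements of ℤ/23ℤ form a cyclic group of order 22.
As gcd(17, 22) = 1, raising to the 17th power is a bijection on this group: if x_1^17 ≡ x_2^17 then (x_1x_2^{−1})^17 = 1, and the only element of order dividing gcd(17, 22) = 1 is 1, so x_1 = x_2.
With φ(0) = 0 this makes φ injective on all of ℤ/23ℤ, hence bijective (finite equal-size domain and codomain). In particular φ is injective.
Since φ is injective, we find the preimage of 13. The inverse of x ↦ x^17 on (ℤ/23ℤ)^× is x ↦ x^13, because 17·13 = 221 = 10·22 + 1 ≡ 1 (mod 22) and x^{22} = 1 for x ≠ 0 (Fermat). So φ⁻¹(13) = 13^13 mod 23.
Repeated squaring mod 23: 13^1 ≡ 13, 13^2 ≡ 13² = 169 ≡ 8, 13^4 ≡ 8² = 64 ≡ 18, 13^8 ≡ 18² = 324 ≡ 2. Since 13 = 8 + 4 + 1, 13^13 ≡ 2·18·13: 2·18 = 36 ≡ 13, then 13·13 = 169 ≡ 8. So 13^13 ≡ 8 (mod 23).
Hence φ⁻¹(13) = 8.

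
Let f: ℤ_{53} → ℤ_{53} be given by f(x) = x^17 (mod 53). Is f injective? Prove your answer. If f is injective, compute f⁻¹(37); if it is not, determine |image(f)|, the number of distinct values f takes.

7

Since 53 is prime, the nonzero elements of ℤ_{53} form a cyclic group of order 52.
As gcd(17, 52) = 1, raising to the 17th power is a bijection on this group: if a^17 ≡ b^17 then (ab^{−1})^17 = 1, and the only element of order dividing gcd(17, 52) = 1 is 1, so a = b.
With f(0) = 0 this makes f injective on all of ℤ_{53}, hence bijective (finite equal-size domain and codomain). In particular f is injective.
Since f is injective, we find the preimage of 37. The inverse of x ↦ x^17 on (ℤ_{53})^× is x ↦ x^49, because 17·49 = 833 = 16·52 + 1 ≡ 1 (mod 52) and x^{52} = 1 for x ≠ 0 (Fermat). So f⁻¹(37) = 37^49 mod 53.
Repeated squaring mod 53: 37^1 ≡ 37, 37^2 ≡ 37² = 1369 ≡ 44, 37^4 ≡ 44² = 1936 ≡ 28, 37^8 ≡ 28² = 784 ≡ 42, 37^16 ≡ 42² = 1764 ≡ 15, 37^32 ≡ 15² = 225 ≡ 13. Since 49 = 32 + 16 + 1, 37^49 ≡ 13·15·37: 13·15 = 195 ≡ 36, then 36·37 = 1332 ≡ 7. So 37^49 ≡ 7 (mod 53).
Hence f⁻¹(37) = 7.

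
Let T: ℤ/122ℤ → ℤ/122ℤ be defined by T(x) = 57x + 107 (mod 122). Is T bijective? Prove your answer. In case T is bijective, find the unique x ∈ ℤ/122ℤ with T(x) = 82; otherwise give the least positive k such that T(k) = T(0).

If T(a) = T(b), then 57a ≡ 57b (mod 122). Because gcd(57, 122) = 1, we may cancel 57 to get a ≡ b (mod 122).
We now compute 57⁻¹ mod 122 explicitly. Euclid's algorithm: 122 = 2·57 + 8, 57 = 7·8 + 1; back-substituting gives 1 = 15·57 − 7·122, so 57⁻¹ ≡ 15 (mod 122).
Then y ↦ 15(y − 107) is a two-sided inverse to T, so every y ∈ ℤ/122ℤ has a preimage.
Therefore T is bijective.
Since T is bijective, we find T⁻¹(82): we need 57x ≡ 82 − 107 ≡ 97 (mod 122). Using 57⁻¹ = 15: x ≡ 15·97 = 1455 = 11·122 + 113, so x = 113.
Check: T(113) = 57·113 + 107 = 6548 = 53·122 + 82 ≡ 82 (mod 122).

113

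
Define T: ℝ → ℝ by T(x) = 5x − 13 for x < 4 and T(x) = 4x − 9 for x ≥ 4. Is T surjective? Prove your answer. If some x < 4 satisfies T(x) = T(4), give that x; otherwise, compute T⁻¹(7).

4

Both pieces are strictly increasing (slopes 5 and 4), so each is injective on its own interval.
The left piece maps (−∞, 4) onto (−∞, 7); the right piece maps [4, ∞) onto [7, ∞).
These images together cover ℝ, so T is surjective.
Because the two images are disjoint, no x < 4 has T(x) = T(4), so we compute T⁻¹(7): 7 lies in [7, ∞), so solve 4x − 9 = 7: x = (7 + 9)/4 = 4.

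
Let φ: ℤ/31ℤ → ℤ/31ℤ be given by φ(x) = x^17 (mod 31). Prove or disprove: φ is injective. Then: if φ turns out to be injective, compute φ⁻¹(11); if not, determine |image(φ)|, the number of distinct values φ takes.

12

Since 31 is prime, the nonzero elements of ℤ/31ℤ form a cyclic group of order 30.
As gcd(17, 30) = 1, raising to the 17th power is a bijection on this group: if u^17 ≡ v^17 then (uv^{−1})^17 = 1, and the only element of order dividing gcd(17, 30) = 1 is 1, so u = v.
With φ(0) = 0 this makes φ injective on all of ℤ/31ℤ, hence bijective (finite equal-size domain and codomain). In particular φ is injective.
Since φ is injective, we find the preimage of 11. The inverse of x ↦ x^17 on (ℤ/31ℤ)^× is x ↦ x^23, because 17·23 = 391 = 13·30 + 1 ≡ 1 (mod 30) and x^{30} = 1 for x ≠ 0 (Fermat). So φ⁻¹(11) = 11^23 mod 31.
Repeated squaring mod 31: 11^1 ≡ 11, 11^2 ≡ 11² = 121 ≡ 28, 11^4 ≡ 28² = 784 ≡ 9, 11^8 ≡ 9² = 81 ≡ 19, 11^16 ≡ 19² = 361 ≡ 20. Since 23 = 16 + 4 + 2 + 1, 11^23 ≡ 20·9·28·11: 20·9 = 180 ≡ 25, then 25·28 = 700 ≡ 18, then 18·11 = 198 ≡ 12. So 11^23 ≡ 12 (mod 31).
Hence φ⁻¹(11) = 12.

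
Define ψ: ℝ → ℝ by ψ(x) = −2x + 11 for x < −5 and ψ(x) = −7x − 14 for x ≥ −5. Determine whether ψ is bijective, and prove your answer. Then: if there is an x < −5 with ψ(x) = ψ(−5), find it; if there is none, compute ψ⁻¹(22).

-11/2

Both pieces are strictly decreasing (slopes −2 and −7), so each is injective on its own interval.
The left piece maps (−∞, −5) onto (21, ∞); the right piece maps [−5, ∞) onto (−∞, 21].
Since 21 = 21, the images partition ℝ: ψ is injective and surjective, hence bijective.
Because the two images are disjoint, no x < −5 has ψ(x) = ψ(−5), so we compute ψ⁻¹(22): 22 lies in (21, ∞), so solve −2x + 11 = 22: x = (22 − 11)/(−2) = −11/2.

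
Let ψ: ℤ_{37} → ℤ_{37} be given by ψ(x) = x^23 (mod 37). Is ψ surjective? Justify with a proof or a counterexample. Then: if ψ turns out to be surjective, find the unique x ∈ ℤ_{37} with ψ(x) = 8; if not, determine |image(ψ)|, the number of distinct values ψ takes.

14

Since 37 is prime, the nonzero elements of ℤ_{37} form a cyclic group of order 36.
As gcd(23, 36) = 1, raising to the 23rd power is a bijection on this group: if s^23 ≡ t^23 then (st^{−1})^23 = 1, and the only element of order dividing gcd(23, 36) = 1 is 1, so s = t.
With ψ(0) = 0 this makes ψ injective on all of ℤ_{37}, hence bijective (finite equal-size domain and codomain). In particular ψ is surjective.
Since ψ is surjective, we find the preimage of 8. The inverse of x ↦ x^23 on (ℤ_{37})^× is x ↦ x^11, because 23·11 = 253 = 7·36 + 1 ≡ 1 (mod 36) and x^{36} = 1 for x ≠ 0 (Fermat). So ψ⁻¹(8) = 8^11 mod 37.
Repeated squaring mod 37: 8^1 ≡ 8, 8^2 ≡ 8² = 64 ≡ 27, 8^4 ≡ 27² = 729 ≡ 26, 8^8 ≡ 26² = 676 ≡ 10. Since 11 = 8 + 2 + 1, 8^11 ≡ 10·27·8: 10·27 = 270 ≡ 11, then 11·8 = 88 ≡ 14. So 8^11 ≡ 14 (mod 37).
Hence ψ⁻¹(8) = 14.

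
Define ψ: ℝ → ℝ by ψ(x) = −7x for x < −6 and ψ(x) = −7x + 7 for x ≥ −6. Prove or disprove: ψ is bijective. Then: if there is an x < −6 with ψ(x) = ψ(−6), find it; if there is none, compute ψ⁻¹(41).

-7

Both pieces are strictly decreasing (slopes −7 and −7), so each is injective on its own interval.
The left piece maps (−∞, −6) onto (42, ∞); the right piece maps [−6, ∞) onto (−∞, 49].
These images overlap. In particular ψ(−6) = 49 (right piece), and solving −7x = 49 on the left piece gives x = −7 < −6.
So ψ(−7) = ψ(−6) with −7 ≠ −6, and ψ is not injective, hence not bijective. This x = −7 is the requested value below −6.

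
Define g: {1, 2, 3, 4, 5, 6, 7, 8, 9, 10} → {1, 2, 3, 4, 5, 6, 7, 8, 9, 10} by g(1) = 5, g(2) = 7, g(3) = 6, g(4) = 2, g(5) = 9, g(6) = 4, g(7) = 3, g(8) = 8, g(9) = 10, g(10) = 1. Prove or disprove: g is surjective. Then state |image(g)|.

Every element of the codomain has a preimage: 1 = g(10), 2 = g(4), 3 = g(7), 4 = g(6), 5 = g(1), 6 = g(3), 7 = g(2), 8 = g(8), 9 = g(5), 10 = g(9).
So g is surjective.
The image of g is {1, 2, 3, 4, 5, 6, 7, 8, 9, 10}, which has 10 elements.

10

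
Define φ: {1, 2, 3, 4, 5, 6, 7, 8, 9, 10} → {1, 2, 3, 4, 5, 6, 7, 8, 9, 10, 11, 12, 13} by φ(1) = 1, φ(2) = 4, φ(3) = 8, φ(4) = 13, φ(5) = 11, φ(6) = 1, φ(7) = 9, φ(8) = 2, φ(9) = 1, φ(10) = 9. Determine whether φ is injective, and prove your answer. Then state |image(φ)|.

φ(1) = 1 = φ(6) with 1 ≠ 6, so φ is not injective.
The image of φ is {1, 2, 4, 8, 9, 11, 13}, which has 7 elements.

7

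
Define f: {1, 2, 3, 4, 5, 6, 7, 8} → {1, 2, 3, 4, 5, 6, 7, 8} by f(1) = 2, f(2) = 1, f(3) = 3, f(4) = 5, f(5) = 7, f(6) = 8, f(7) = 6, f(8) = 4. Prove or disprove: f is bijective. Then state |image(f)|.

The values 2, 1, 3, 5, 7, 8, 6, 4 are a permutation of {1, 2, 3, 4, 5, 6, 7, 8}: each element appears exactly once.
So f is injective and surjective, hence bijective.
The image of f is {1, 2, 3, 4, 5, 6, 7, 8}, which has 8 elements.

8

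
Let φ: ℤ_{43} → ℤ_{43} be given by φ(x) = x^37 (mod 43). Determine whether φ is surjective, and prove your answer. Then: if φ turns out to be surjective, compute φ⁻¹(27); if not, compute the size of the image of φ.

Since 43 is prime, the nonzero elements of ℤ_{43} form a cyclic group of order 42.
As gcd(37, 42) = 1, raising to the 37th power is a bijection on this group: if x_1^37 ≡ x_2^37 then (x_1x_2^{−1})^37 = 1, and the only element of order dividing gcd(37, 42) = 1 is 1, so x_1 = x_2.
With φ(0) = 0 this makes φ injective on all of ℤ_{43}, hence bijective (finite equal-size domain and codomain). In particular φ is surjective.
Since φ is surjective, we find the preimage of 27. The inverse of x ↦ x^37 on (ℤ_{43})^× is x ↦ x^25, because 37·25 = 925 = 22·42 + 1 ≡ 1 (mod 42) and x^{42} = 1 for x ≠ 0 (Fermat). So φ⁻¹(27) = 27^25 mod 43.
Repeated squaring mod 43: 27^1 ≡ 27, 27^2 ≡ 27² = 729 ≡ 41, 27^4 ≡ 41² = 1681 ≡ 4, 27^8 ≡ 4² = 16, 27^16 ≡ 16² = 256 ≡ 41. Since 25 = 16 + 8 + 1, 27^25 ≡ 41·16·27: 41·16 = 656 ≡ 11, then 11·27 = 297 ≡ 39. So 27^25 ≡ 39 (mod 43).
Hence φ⁻¹(27) = 39.

39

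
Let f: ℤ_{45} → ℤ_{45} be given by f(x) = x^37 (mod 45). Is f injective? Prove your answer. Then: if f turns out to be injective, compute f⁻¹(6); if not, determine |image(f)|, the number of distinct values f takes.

f(0) = 0^37 = 0.
f(15): Repeated squaring mod 45: 15^1 ≡ 15, 15^2 ≡ 15² = 225 ≡ 0, 15^4 ≡ 0² = 0, 15^8 ≡ 0² = 0, 15^16 ≡ 0² = 0, 15^32 ≡ 0² = 0. Since 37 = 32 + 4 + 1, 15^37 ≡ 0·0·15: 0·0 = 0, then 0·15 = 0. So 15^37 ≡ 0 (mod 45).
So f(0) = f(15) = 0 while 0 ≠ 15, so f is not injective.
Since f is not injective, we determine |image(f)|. Computing x^37 mod 45 for each x (by repeated squaring, reducing mod 45 at every step), the values f(0), f(1), …, f(44) are: 0, 1, 2, 18, 4, 5, 36, 7, 8, 9, 10, 11, 27, 13, 14, 0, 16, 17, 18, 19, 20, 36, 22, 23, 9, 25, 26, 27, 28, 29, 0, 31, 32, 18, 34, 35, 36, 37, 38, 9, 40, 41, 27, 43, 44.
The distinct values are {0, 1, 2, 4, 5, 7, 8, 9, 10, 11, 13, 14, 16, 17, 18, 19, 20, 22, 23, 25, 26, 27, 28, 29, 31, 32, 34, 35, 36, 37, 38, 40, 41, 43, 44}; there are 35 of them.

35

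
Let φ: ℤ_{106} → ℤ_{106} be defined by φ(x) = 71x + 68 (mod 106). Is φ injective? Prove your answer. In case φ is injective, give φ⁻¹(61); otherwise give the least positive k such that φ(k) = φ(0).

85

By definition, φ is injective when φ(x_1) = φ(x_2) forces x_1 = x_2.
If φ(x_1) = φ(x_2), then 71x_1 ≡ 71x_2 (mod 106). Because gcd(71, 106) = 1, we may cancel 71 to get x_1 ≡ x_2 (mod 106).
Hence φ is injective.
We now compute 71⁻¹ mod 106 explicitly. Euclid's algorithm: 106 = 1·71 + 35, 71 = 2·35 + 1; back-substituting gives 1 = 3·71 − 2·106, so 71⁻¹ ≡ 3 (mod 106).
Since φ is injective, we find φ⁻¹(61): we need 71x ≡ 61 − 68 ≡ 99 (mod 106). Using 71⁻¹ = 3: x ≡ 3·99 = 297 = 2·106 + 85, so x = 85.
Check: φ(85) = 71·85 + 68 = 6103 = 57·106 + 61 ≡ 61 (mod 106).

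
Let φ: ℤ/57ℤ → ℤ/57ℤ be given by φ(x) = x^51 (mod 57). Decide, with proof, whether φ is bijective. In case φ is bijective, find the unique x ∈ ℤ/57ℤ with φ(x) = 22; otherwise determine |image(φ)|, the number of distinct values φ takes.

21

φ(1) = 1^51 = 1.
φ(7): Repeated squaring mod 57: 7^1 ≡ 7, 7^2 ≡ 7² = 49, 7^4 ≡ 49² = 2401 ≡ 7, 7^8 ≡ 7² = 49, 7^16 ≡ 49² = 2401 ≡ 7, 7^32 ≡ 7² = 49. Since 51 = 32 + 16 + 2 + 1, 7^51 ≡ 49·7·49·7: 49·7 = 343 ≡ 1, then 1·49 = 49, then 49·7 = 343 ≡ 1. So 7^51 ≡ 1 (mod 57).
So φ(1) = φ(7) = 1 while 1 ≠ 7, therefore φ is not injective, hence not bijective.
Since φ is not bijective, we determine |image(φ)|. Computing x^51 mod 57 for each x (by repeated squaring, reducing mod 57 at every step), the values φ(0), φ(1), …, φ(56) are: 0, 1, 50, 12, 49, 26, 30, 1, 56, 30, 46, 20, 18, 46, 50, 27, 7, 26, 18, 19, 20, 12, 31, 11, 45, 49, 20, 18, 49, 8, 39, 37, 8, 12, 46, 26, 45, 37, 38, 39, 31, 50, 30, 7, 11, 39, 37, 11, 27, 1, 56, 27, 31, 8, 45, 7, 56.
The distinct values are {0, 1, 7, 8, 11, 12, 18, 19, 20, 26, 27, 30, 31, 37, 38, 39, 45, 46, 49, 50, 56}; there are 21 of them.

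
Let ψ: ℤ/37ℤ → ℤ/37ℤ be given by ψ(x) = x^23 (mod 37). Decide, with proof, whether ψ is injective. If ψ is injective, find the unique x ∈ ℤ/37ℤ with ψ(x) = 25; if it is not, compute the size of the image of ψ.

Since 37 is prime, the nonzero elements of ℤ/37ℤ form a cyclic group of order 36.
As gcd(23, 36) = 1, raising to the 23rd power is a bijection on this group: if x_1^23 ≡ x_2^23 then (x_1x_2^{−1})^23 = 1, and the only element of order dividing gcd(23, 36) = 1 is 1, so x_1 = x_2.
With ψ(0) = 0 this makes ψ injective on all of ℤ/37ℤ, hence bijective (finite equal-size domain and codomain). In particular ψ is injective.
Since ψ is injective, we find the preimage of 25. The inverse of x ↦ x^23 on (ℤ/37ℤ)^× is x ↦ x^11, because 23·11 = 253 = 7·36 + 1 ≡ 1 (mod 36) and x^{36} = 1 for x ≠ 0 (Fermat). So ψ⁻¹(25) = 25^11 mod 37.
Repeated squaring mod 37: 25^1 ≡ 25, 25^2 ≡ 25² = 625 ≡ 33, 25^4 ≡ 33² = 1089 ≡ 16, 25^8 ≡ 16² = 256 ≡ 34. Since 11 = 8 + 2 + 1, 25^11 ≡ 34·33·25: 34·33 = 1122 ≡ 12, then 12·25 = 300 ≡ 4. So 25^11 ≡ 4 (mod 37).
Hence ψ⁻¹(25) = 4.

4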